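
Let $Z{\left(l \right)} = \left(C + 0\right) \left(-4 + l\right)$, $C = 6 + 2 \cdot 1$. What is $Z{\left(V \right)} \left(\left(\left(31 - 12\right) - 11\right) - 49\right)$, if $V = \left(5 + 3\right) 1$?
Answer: $-1312$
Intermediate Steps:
$V = 8$ ($V = 8 \cdot 1 = 8$)
$C = 8$ ($C = 6 + 2 = 8$)
$Z{\left(l \right)} = -32 + 8 l$ ($Z{\left(l \right)} = \left(8 + 0\right) \left(-4 + l\right) = 8 \left(-4 + l\right) = -32 + 8 l$)
$Z{\left(V \right)} \left(\left(\left(31 - 12\right) - 11\right) - 49\right) = \left(-32 + 8 \cdot 8\right) \left(\left(\left(31 - 12\right) - 11\right) - 49\right) = \left(-32 + 64\right) \left(\left(19 - 11\right) - 49\right) = 32 \left(8 - 49\right) = 32 \left(-41\right) = -1312$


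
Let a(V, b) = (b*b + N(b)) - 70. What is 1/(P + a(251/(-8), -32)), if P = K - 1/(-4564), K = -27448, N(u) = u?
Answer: -4564/121064663 ≈ -3.7699e-5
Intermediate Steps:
a(V, b) = -70 + b + b**2 (a(V, b) = (b*b + b) - 70 = (b**2 + b) - 70 = (b + b**2) - 70 = -70 + b + b**2)
P = -125272671/4564 (P = -27448 - 1/(-4564) = -27448 - 1*(-1/4564) = -27448 + 1/4564 = -125272671/4564 ≈ -27448.)
1/(P + a(251/(-8), -32)) = 1/(-125272671/4564 + (-70 - 32 + (-32)**2)) = 1/(-125272671/4564 + (-70 - 32 + 1024)) = 1/(-125272671/4564 + 922) = 1/(-121064663/4564) = -4564/121064663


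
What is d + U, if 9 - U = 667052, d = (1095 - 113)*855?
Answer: 172567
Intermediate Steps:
d = 839610 (d = 982*855 = 839610)
U = -667043 (U = 9 - 1*667052 = 9 - 667052 = -667043)
d + U = 839610 - 667043 = 172567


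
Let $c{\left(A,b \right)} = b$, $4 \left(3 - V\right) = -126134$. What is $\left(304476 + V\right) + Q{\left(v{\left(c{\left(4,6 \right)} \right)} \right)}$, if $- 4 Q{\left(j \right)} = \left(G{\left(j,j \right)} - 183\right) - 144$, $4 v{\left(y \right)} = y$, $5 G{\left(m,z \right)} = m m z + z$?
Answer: $\frac{53775041}{160} \approx 3.3609 \cdot 10^{5}$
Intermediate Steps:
$V = \frac{63073}{2}$ ($V = 3 - - \frac{63067}{2} = 3 + \frac{63067}{2} = \frac{63073}{2} \approx 31537.0$)
$G{\left(m,z \right)} = \frac{z}{5} + \frac{z m^{2}}{5}$ ($G{\left(m,z \right)} = \frac{m m z + z}{5} = \frac{m^{2} z + z}{5} = \frac{z m^{2} + z}{5} = \frac{z + z m^{2}}{5} = \frac{z}{5} + \frac{z m^{2}}{5}$)
$v{\left(y \right)} = \frac{y}{4}$
$Q{\left(j \right)} = \frac{327}{4} - \frac{j \left(1 + j^{2}\right)}{20}$ ($Q{\left(j \right)} = - \frac{\left(\frac{j \left(1 + j^{2}\right)}{5} - 183\right) - 144}{4} = - \frac{\left(-183 + \frac{j \left(1 + j^{2}\right)}{5}\right) - 144}{4} = - \frac{-327 + \frac{j \left(1 + j^{2}\right)}{5}}{4} = \frac{327}{4} - \frac{j \left(1 + j^{2}\right)}{20}$)
$\left(304476 + V\right) + Q{\left(v{\left(c{\left(4,6 \right)} \right)} \right)} = \left(304476 + \frac{63073}{2}\right) - \left(- \frac{327}{4} + \frac{27}{160} + \frac{1}{20} \cdot \frac{1}{4} \cdot 6\right) = \frac{672025}{2} - \left(- \frac{3267}{40} + \frac{27}{160}\right) = \frac{672025}{2} - - \frac{13041}{160} = \frac{672025}{2} + \frac{13041}{160} = \frac{53775041}{160}$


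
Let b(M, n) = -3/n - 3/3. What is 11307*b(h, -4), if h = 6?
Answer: -11307/4 ≈ -2826.8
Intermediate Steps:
b(M, n) = -1 - 3/n (b(M, n) = -3/n - 3*1/3 = -3/n - 1 = -1 - 3/n)
11307*b(h, -4) = 11307*((-3 - 1*(-4))/(-4)) = 11307*(-(-3 + 4)/4) = 11307*(-1/4*1) = 11307*(-1/4) = -11307/4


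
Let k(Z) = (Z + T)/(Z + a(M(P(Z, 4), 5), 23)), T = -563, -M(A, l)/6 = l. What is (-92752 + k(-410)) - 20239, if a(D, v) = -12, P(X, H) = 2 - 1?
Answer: -47681229/422 ≈ -1.1299e+5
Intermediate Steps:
P(X, H) = 1
M(A, l) = -6*l
k(Z) = (-563 + Z)/(-12 + Z) (k(Z) = (Z - 563)/(Z - 12) = (-563 + Z)/(-12 + Z))
(-92752 + k(-410)) - 20239 = (-92752 + (-563 - 410)/(-12 - 410)) - 20239 = (-92752 - 973/(-422)) - 20239 = (-92752 - 1/422*(-973)) - 20239 = (-92752 + 973/422) - 20239 = -39140371/422 - 20239 = -47681229/422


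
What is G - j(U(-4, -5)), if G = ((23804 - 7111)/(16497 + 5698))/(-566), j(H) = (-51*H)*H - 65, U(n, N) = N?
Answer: 16833559107/12562370 ≈ 1340.0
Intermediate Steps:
j(H) = -65 - 51*H² (j(H) = -51*H² - 65 = -65 - 51*H²)
G = -16693/12562370 (G = (16693/22195)*(-1/566) = -16693/12562370 ≈ -0.0013288)
G - j(U(-4, -5)) = -16693/12562370 - (-65 - 51*(-5)²) = -16693/12562370 - (-65 - 51*25) = -16693/12562370 - (-65 - 1275) = -16693/12562370 - 1*(-1340) = -16693/12562370 + 1340 = 16833559107/12562370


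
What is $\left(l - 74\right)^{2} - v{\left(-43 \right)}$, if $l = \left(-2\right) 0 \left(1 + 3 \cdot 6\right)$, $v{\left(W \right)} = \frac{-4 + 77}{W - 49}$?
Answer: $\frac{503865}{92} \approx 5476.8$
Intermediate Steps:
$v{\left(W \right)} = \frac{73}{-49 + W}$
$l = 0$ ($l = 0 \left(1 + 18\right) = 0 \cdot 19 = 0$)
$\left(l - 74\right)^{2} - v{\left(-43 \right)} = \left(0 - 74\right)^{2} - \frac{73}{-49 - 43} = \left(0 - 74\right)^{2} - \frac{73}{-92} = \left(0 - 74\right)^{2} - 73 \left(- \frac{1}{92}\right) = \left(-74\right)^{2} - - \frac{73}{92} = 5476 + \frac{73}{92} = \frac{503865}{92}$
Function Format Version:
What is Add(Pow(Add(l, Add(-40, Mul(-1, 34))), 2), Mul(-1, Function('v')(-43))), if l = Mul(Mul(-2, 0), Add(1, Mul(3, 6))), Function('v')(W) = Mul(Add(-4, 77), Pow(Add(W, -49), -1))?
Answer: Rational(503865, 92) ≈ 5476.8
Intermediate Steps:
Function('v')(W) = Mul(73, Pow(Add(-49, W), -1))
l = 0 (l = Mul(0, Add(1, 18)) = Mul(0, 19) = 0)
Add(Pow(Add(l, Add(-40, Mul(-1, 34))), 2), Mul(-1, Function('v')(-43))) = Add(Pow(Add(0, Add(-40, Mul(-1, 34))), 2), Mul(-1, Mul(73, Pow(Add(-49, -43), -1)))) = Add(Pow(Add(0, Add(-40, -34)), 2), Mul(-1, Mul(73, Pow(-92, -1)))) = Add(Pow(Add(0, -74), 2), Mul(-1, Mul(73, Rational(-1, 92)))) = Add(Pow(-74, 2), Mul(-1, Rational(-73, 92))) = Add(5476, Rational(73, 92)) = Rational(503865, 92)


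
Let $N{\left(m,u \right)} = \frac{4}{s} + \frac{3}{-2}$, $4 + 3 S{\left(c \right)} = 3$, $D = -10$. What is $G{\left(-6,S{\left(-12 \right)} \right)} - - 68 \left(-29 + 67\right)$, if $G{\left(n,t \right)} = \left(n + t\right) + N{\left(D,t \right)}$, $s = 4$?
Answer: $\frac{15463}{6} \approx 2577.2$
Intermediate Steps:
$S{\left(c \right)} = - \frac{1}{3}$ ($S{\left(c \right)} = - \frac{4}{3} + \frac{1}{3} \cdot 3 = - \frac{4}{3} + 1 = - \frac{1}{3}$)
$N{\left(m,u \right)} = - \frac{1}{2}$ ($N{\left(m,u \right)} = \frac{4}{4} + \frac{3}{-2} = 4 \cdot \frac{1}{4} + 3 \left(- \frac{1}{2}\right) = 1 - \frac{3}{2} = - \frac{1}{2}$)
$G{\left(n,t \right)} = - \frac{1}{2} + n + t$ ($G{\left(n,t \right)} = \left(n + t\right) - \frac{1}{2} = - \frac{1}{2} + n + t$)
$G{\left(-6,S{\left(-12 \right)} \right)} - - 68 \left(-29 + 67\right) = \left(- \frac{1}{2} - 6 - \frac{1}{3}\right) - - 68 \left(-29 + 67\right) = - \frac{41}{6} - \left(-68\right) 38 = - \frac{41}{6} - -2584 = - \frac{41}{6} + 2584 = \frac{15463}{6}$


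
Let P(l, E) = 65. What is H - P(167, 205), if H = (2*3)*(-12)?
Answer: -137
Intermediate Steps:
H = -72 (H = 6*(-12) = -72)
H - P(167, 205) = -72 - 1*65 = -72 - 65 = -137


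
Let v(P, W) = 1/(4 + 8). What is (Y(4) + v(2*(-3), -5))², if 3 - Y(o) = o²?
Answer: 24025/144 ≈ 166.84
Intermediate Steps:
v(P, W) = 1/12
Y(o) = 3 - o²
(Y(4) + v(2*(-3), -5))² = ((3 - 1*4²) + 1/12)² = ((3 - 1*16) + 1/12)² = ((3 - 16) + 1/12)² = (-13 + 1/12)² = (-155/12)² = 24025/144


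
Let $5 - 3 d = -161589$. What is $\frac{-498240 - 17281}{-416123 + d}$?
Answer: $\frac{1546563}{1086775} \approx 1.4231$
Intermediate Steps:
$d = \frac{161594}{3}$ ($d = \frac{5}{3} - -53863 = \frac{5}{3} + 53863 = \frac{161594}{3} \approx 53865.0$)
$\frac{-498240 - 17281}{-416123 + d} = \frac{-498240 - 17281}{-416123 + \frac{161594}{3}} = - \frac{515521}{- \frac{1086775}{3}} = \left(-515521\right) \left(- \frac{3}{1086775}\right) = \frac{1546563}{1086775}$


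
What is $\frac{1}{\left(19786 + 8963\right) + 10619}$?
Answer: $\frac{1}{39368} \approx 2.5401 \cdot 10^{-5}$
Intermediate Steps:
$\frac{1}{\left(19786 + 8963\right) + 10619} = \frac{1}{28749 + 10619} = \frac{1}{39368}$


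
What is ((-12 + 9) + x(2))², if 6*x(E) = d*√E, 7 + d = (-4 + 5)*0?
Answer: 211/18 + 7*√2 ≈ 21.622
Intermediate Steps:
d = -7 (d = -7 + (-4 + 5)*0 = -7 + 1*0 = -7 + 0 = -7)
x(E) = -7*√E/6 (x(E) = (-7*√E)/6 = -7*√E/6)
((-12 + 9) + x(2))² = ((-12 + 9) - 7*√2/6)² = (-3 - 7*√2/6)²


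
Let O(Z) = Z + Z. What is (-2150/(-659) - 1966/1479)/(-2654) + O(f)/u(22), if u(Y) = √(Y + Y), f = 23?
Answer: -942128/1293375147 + 23*√11/11 ≈ 6.9340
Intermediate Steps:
u(Y) = √2*√Y (u(Y) = √(2*Y) = √2*√Y)
O(Z) = 2*Z
(-2150/(-659) - 1966/1479)/(-2654) + O(f)/u(22) = (-2150/(-659) - 1966/1479)/(-2654) + (2*23)/((√2*√22)) = (-2150*(-1/659) - 1966*1/1479)*(-1/2654) + 46/((2*√11)) = (2150/659 - 1966/1479)*(-1/2654) + 46*(√11/22) = (1884256/974661)*(-1/2654) + 23*√11/11 = -942128/1293375147 + 23*√11/11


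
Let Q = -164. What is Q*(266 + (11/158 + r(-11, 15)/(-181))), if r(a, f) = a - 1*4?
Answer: -624137178/14299 ≈ -43649.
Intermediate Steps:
r(a, f) = -4 + a (r(a, f) = a - 4 = -4 + a)
Q*(266 + (11/158 + r(-11, 15)/(-181))) = -164*(266 + (11/158 + (-4 - 11)/(-181))) = -164*(266 + (11*(1/158) - 15*(-1/181))) = -164*(266 + (11/158 + 15/181)) = -164*(266 + 4361/28598) = -164*7611429/28598 = -624137178/14299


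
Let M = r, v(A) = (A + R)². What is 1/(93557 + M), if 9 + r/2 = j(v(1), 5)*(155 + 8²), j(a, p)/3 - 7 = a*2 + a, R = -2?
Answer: 1/106679 ≈ 9.3739e-6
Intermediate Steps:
v(A) = (-2 + A)² (v(A) = (A - 2)² = (-2 + A)²)
j(a, p) = 21 + 9*a (j(a, p) = 21 + 3*(a*2 + a) = 21 + 3*(2*a + a) = 21 + 3*(3*a) = 21 + 9*a)
r = 13122 (r = -18 + 2*((21 + 9*(-2 + 1)²)*(155 + 8²)) = -18 + 2*((21 + 9*(-1)²)*(155 + 64)) = -18 + 2*((21 + 9*1)*219) = -18 + 2*((21 + 9)*219) = -18 + 2*(30*219) = -18 + 2*6570 = -18 + 13140 = 13122)
M = 13122
1/(93557 + M) = 1/(93557 + 13122) = 1/106679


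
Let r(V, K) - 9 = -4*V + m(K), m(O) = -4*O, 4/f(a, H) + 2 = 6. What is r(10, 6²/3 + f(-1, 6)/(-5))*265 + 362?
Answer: -20361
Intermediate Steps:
f(a, H) = 1 (f(a, H) = 4/(-2 + 6) = 4/4 = 4*(¼) = 1)
r(V, K) = 9 - 4*K - 4*V (r(V, K) = 9 + (-4*V - 4*K) = 9 + (-4*K - 4*V) = 9 - 4*K - 4*V)
r(10, 6²/3 + f(-1, 6)/(-5))*265 + 362 = (9 - 4*(6²/3 + 1/(-5)) - 4*10)*265 + 362 = (9 - 4*(36*(⅓) + 1*(-⅕)) - 40)*265 + 362 = (9 - 4*(12 - ⅕) - 40)*265 + 362 = (9 - 4*59/5 - 40)*265 + 362 = (9 - 236/5 - 40)*265 + 362 = -391/5*265 + 362 = -20723 + 362 = -20361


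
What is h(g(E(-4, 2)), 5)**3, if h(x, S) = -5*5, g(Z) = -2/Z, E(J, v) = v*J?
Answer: -15625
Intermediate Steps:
E(J, v) = J*v
h(x, S) = -25
h(g(E(-4, 2)), 5)**3 = (-25)**3 = -15625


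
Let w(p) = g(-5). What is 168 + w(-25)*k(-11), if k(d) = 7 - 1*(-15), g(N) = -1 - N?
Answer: 256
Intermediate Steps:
w(p) = 4 (w(p) = -1 - 1*(-5) = -1 + 5 = 4)
k(d) = 22 (k(d) = 7 + 15 = 22)
168 + w(-25)*k(-11) = 168 + 4*22 = 168 + 88 = 256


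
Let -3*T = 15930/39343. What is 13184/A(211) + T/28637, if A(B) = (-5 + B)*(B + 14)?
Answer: 72105396674/253499735475 ≈ 0.28444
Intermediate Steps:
T = -5310/39343 ≈ -0.13497
A(B) = (-5 + B)*(14 + B)
13184/A(211) + T/28637 = 13184/(-70 + 211**2 + 9*211) - 5310/39343/28637 = 13184/(-70 + 44521 + 1899) - 5310/39343*1/28637 = 13184/46350 - 5310/1126665491 = 13184*(1/46350) - 5310/1126665491 = 64/225 - 5310/1126665491 = 72105396674/253499735475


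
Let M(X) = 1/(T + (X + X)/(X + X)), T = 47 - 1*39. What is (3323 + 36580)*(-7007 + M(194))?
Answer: -838787662/3 ≈ -2.7960e+8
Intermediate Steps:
T = 8 (T = 47 - 39 = 8)
M(X) = ⅑ (M(X) = 1/(8 + (X + X)/(X + X)) = 1/(8 + (2*X)/((2*X))) = 1/(8 + (2*X)*(1/(2*X))) = 1/(8 + 1) = 1/9 = ⅑)
(3323 + 36580)*(-7007 + M(194)) = (3323 + 36580)*(-7007 + ⅑) = 39903*(-63062/9) = -838787662/3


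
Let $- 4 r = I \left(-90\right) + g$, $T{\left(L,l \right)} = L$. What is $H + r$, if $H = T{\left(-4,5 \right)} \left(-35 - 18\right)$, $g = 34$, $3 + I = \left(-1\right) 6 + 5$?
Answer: $\frac{227}{2} \approx 113.5$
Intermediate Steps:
$I = -4$ ($I = -3 + \left(\left(-1\right) 6 + 5\right) = -3 + \left(-6 + 5\right) = -3 - 1 = -4$)
$r = - \frac{197}{2}$ ($r = - \frac{\left(-4\right) \left(-90\right) + 34}{4} = - \frac{360 + 34}{4} = \left(- \frac{1}{4}\right) 394 = - \frac{197}{2} \approx -98.5$)
$H = 212$ ($H = - 4 \left(-35 - 18\right) = \left(-4\right) \left(-53\right) = 212$)
$H + r = 212 - \frac{197}{2} = \frac{227}{2}$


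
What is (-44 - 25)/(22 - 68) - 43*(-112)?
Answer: 9635/2 ≈ 4817.5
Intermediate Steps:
(-44 - 25)/(22 - 68) - 43*(-112) = -69/(-46) + 4816 = -69*(-1/46) + 4816 = 3/2 + 4816 = 9635/2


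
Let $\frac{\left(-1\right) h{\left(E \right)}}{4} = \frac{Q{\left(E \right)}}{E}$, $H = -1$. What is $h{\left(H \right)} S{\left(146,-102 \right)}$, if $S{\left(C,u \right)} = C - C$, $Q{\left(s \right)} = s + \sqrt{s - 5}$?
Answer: $0$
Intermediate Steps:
$Q{\left(s \right)} = s + \sqrt{-5 + s}$
$S{\left(C,u \right)} = 0$
$h{\left(E \right)} = - \frac{4 \left(E + \sqrt{-5 + E}\right)}{E}$ ($h{\left(E \right)} = - 4 \frac{E + \sqrt{-5 + E}}{E} = - \frac{4 \left(E + \sqrt{-5 + E}\right)}{E}$)
$h{\left(H \right)} S{\left(146,-102 \right)} = \left(-4 - \frac{4 \sqrt{-5 - 1}}{-1}\right) 0 = \left(-4 - - 4 \sqrt{-6}\right) 0 = \left(-4 - - 4 i \sqrt{6}\right) 0 = \left(-4 + 4 i \sqrt{6}\right) 0 = 0$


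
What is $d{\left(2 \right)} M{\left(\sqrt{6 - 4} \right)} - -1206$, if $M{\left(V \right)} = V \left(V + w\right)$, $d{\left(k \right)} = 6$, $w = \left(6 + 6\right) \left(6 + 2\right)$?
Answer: $1218 + 576 \sqrt{2} \approx 2032.6$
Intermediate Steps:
$w = 96$ ($w = 12 \cdot 8 = 96$)
$M{\left(V \right)} = V \left(96 + V\right)$ ($M{\left(V \right)} = V \left(V + 96\right) = V \left(96 + V\right)$)
$d{\left(2 \right)} M{\left(\sqrt{6 - 4} \right)} - -1206 = 6 \sqrt{6 - 4} \left(96 + \sqrt{6 - 4}\right) - -1206 = 6 \sqrt{2} \left(96 + \sqrt{2}\right) + 1206 = 1206 + 6 \sqrt{2} \left(96 + \sqrt{2}\right)$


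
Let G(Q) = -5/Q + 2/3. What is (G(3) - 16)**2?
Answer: 289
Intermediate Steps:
G(Q) = 2/3 - 5/Q (G(Q) = -5/Q + 2*(1/3) = -5/Q + 2/3 = 2/3 - 5/Q)
(G(3) - 16)**2 = ((2/3 - 5/3) - 16)**2 = (-1 - 16)**2 = (-17)**2 = 289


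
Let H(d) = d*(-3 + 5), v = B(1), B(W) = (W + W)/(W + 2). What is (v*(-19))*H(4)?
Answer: -304/3 ≈ -101.33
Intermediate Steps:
B(W) = 2*W/(2 + W) (B(W) = (2*W)/(2 + W) = 2*W/(2 + W))
v = ⅔ (v = 2*1/(2 + 1) = 2*1/3 = 2*1*(⅓) = ⅔ ≈ 0.66667)
H(d) = 2*d (H(d) = d*2 = 2*d)
(v*(-19))*H(4) = ((⅔)*(-19))*(2*4) = -38/3*8 = -304/3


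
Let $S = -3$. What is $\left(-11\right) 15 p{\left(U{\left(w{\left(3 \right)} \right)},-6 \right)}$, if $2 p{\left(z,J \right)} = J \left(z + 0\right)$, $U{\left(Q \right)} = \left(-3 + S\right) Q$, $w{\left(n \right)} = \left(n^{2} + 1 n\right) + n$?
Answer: $-44550$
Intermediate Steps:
$w{\left(n \right)} = n^{2} + 2 n$ ($w{\left(n \right)} = \left(n^{2} + n\right) + n = \left(n + n^{2}\right) + n = n^{2} + 2 n$)
$U{\left(Q \right)} = - 6 Q$ ($U{\left(Q \right)} = \left(-3 - 3\right) Q = - 6 Q$)
$p{\left(z,J \right)} = \frac{J z}{2}$ ($p{\left(z,J \right)} = \frac{J \left(z + 0\right)}{2} = \frac{J z}{2}$)
$\left(-11\right) 15 p{\left(U{\left(w{\left(3 \right)} \right)},-6 \right)} = \left(-11\right) 15 \cdot \frac{1}{2} \left(-6\right) \left(- 6 \cdot 3 \left(2 + 3\right)\right) = - 165 \cdot \frac{1}{2} \left(-6\right) \left(- 6 \cdot 3 \cdot 5\right) = - 165 \cdot \frac{1}{2} \left(-6\right) \left(\left(-6\right) 15\right) = - 165 \cdot \frac{1}{2} \left(-6\right) \left(-90\right) = \left(-165\right) 270 = -44550$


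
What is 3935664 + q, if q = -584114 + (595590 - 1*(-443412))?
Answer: 4390552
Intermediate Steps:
q = 454888 (q = -584114 + (595590 + 443412) = -584114 + 1039002 = 454888)
3935664 + q = 3935664 + 454888 = 4390552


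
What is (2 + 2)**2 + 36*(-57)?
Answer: -2036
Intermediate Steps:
(2 + 2)**2 + 36*(-57) = 4**2 - 2052 = 16 - 2052 = -2036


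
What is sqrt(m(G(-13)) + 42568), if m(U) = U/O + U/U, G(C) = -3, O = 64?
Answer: sqrt(2724413)/8 ≈ 206.32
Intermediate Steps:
m(U) = 1 + U/64 (m(U) = U/64 + U/U = U*(1/64) + 1 = U/64 + 1 = 1 + U/64)
sqrt(m(G(-13)) + 42568) = sqrt((1 + (1/64)*(-3)) + 42568) = sqrt((1 - 3/64) + 42568) = sqrt(61/64 + 42568) = sqrt(2724413/64) = sqrt(2724413)/8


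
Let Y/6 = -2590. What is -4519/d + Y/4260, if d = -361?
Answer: 227350/25631 ≈ 8.8701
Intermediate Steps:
Y = -15540 (Y = 6*(-2590) = -15540)
-4519/d + Y/4260 = -4519/(-361) - 15540/4260 = -4519*(-1/361) - 15540*1/4260 = 4519/361 - 259/71 = 227350/25631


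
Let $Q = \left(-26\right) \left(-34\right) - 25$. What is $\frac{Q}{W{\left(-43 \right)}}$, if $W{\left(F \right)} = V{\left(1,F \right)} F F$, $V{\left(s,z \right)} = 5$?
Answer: $\frac{859}{9245} \approx 0.092915$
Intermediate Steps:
$W{\left(F \right)} = 5 F^{2}$ ($W{\left(F \right)} = 5 F F = 5 F^{2}$)
$Q = 859$ ($Q = 884 - 25 = 859$)
$\frac{Q}{W{\left(-43 \right)}} = \frac{859}{5 \left(-43\right)^{2}} = \frac{859}{5 \cdot 1849} = \frac{859}{9245}$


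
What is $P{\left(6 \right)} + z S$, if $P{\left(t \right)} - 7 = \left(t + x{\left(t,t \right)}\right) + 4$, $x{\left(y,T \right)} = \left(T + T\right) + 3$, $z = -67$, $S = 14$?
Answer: $-906$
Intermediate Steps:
$x{\left(y,T \right)} = 3 + 2 T$ ($x{\left(y,T \right)} = 2 T + 3 = 3 + 2 T$)
$P{\left(t \right)} = 14 + 3 t$ ($P{\left(t \right)} = 7 + \left(\left(t + \left(3 + 2 t\right)\right) + 4\right) = 7 + \left(\left(3 + 3 t\right) + 4\right) = 7 + \left(7 + 3 t\right) = 14 + 3 t$)
$P{\left(6 \right)} + z S = \left(14 + 3 \cdot 6\right) - 938 = \left(14 + 18\right) - 938 = 32 - 938 = -906$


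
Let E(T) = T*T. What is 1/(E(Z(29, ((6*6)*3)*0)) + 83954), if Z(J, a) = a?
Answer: 1/83954 ≈ 1.1911e-5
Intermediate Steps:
E(T) = T²
1/(E(Z(29, ((6*6)*3)*0)) + 83954) = 1/((((6*6)*3)*0)² + 83954) = 1/(((36*3)*0)² + 83954) = 1/((108*0)² + 83954) = 1/(0² + 83954) = 1/(0 + 83954) = 1/83954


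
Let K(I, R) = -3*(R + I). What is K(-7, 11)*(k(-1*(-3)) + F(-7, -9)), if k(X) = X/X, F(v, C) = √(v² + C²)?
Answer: -12 - 12*√130 ≈ -148.82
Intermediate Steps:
F(v, C) = √(C² + v²)
k(X) = 1
K(I, R) = -3*I - 3*R (K(I, R) = -3*(I + R) = -3*I - 3*R)
K(-7, 11)*(k(-1*(-3)) + F(-7, -9)) = (-3*(-7) - 3*11)*(1 + √((-9)² + (-7)²)) = (21 - 33)*(1 + √(81 + 49)) = -12*(1 + √130) = -12 - 12*√130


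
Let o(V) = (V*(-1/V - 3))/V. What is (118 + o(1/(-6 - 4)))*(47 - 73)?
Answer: -3250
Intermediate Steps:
o(V) = -3 - 1/V (o(V) = (V*(-3 - 1/V))/V = -3 - 1/V)
(118 + o(1/(-6 - 4)))*(47 - 73) = (118 + (-3 - 1/(1/(-6 - 4))))*(47 - 73) = (118 + (-3 - 1/(1/(-10))))*(-26) = (118 + (-3 - 1/(-1/10)))*(-26) = (118 + (-3 - 1*(-10)))*(-26) = (118 + (-3 + 10))*(-26) = (118 + 7)*(-26) = 125*(-26) = -3250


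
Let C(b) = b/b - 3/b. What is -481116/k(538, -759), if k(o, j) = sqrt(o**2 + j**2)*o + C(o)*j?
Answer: -21021206054904/14502328134830435 - 74919803053152*sqrt(34621)/14502328134830435 ≈ -0.96268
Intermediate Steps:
C(b) = 1 - 3/b
k(o, j) = o*sqrt(j**2 + o**2) + j*(-3 + o)/o (k(o, j) = sqrt(o**2 + j**2)*o + ((-3 + o)/o)*j = sqrt(j**2 + o**2)*o + j*(-3 + o)/o = o*sqrt(j**2 + o**2) + j*(-3 + o)/o)
-481116/k(538, -759) = -481116/(-759 + 538*sqrt((-759)**2 + 538**2) - 3*(-759)/538) = -481116/(-759 + 538*sqrt(576081 + 289444) - 3*(-759)*1/538) = -481116/(-759 + 538*sqrt(865525) + 2277/538) = -481116/(-759 + 538*(5*sqrt(34621)) + 2277/538) = -481116/(-759 + 2690*sqrt(34621) + 2277/538) = -481116/(-406065/538 + 2690*sqrt(34621))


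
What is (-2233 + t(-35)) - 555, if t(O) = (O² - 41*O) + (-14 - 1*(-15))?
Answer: -127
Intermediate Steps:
t(O) = 1 + O² - 41*O (t(O) = (O² - 41*O) + (-14 + 15) = (O² - 41*O) + 1 = 1 + O² - 41*O)
(-2233 + t(-35)) - 555 = (-2233 + (1 + (-35)² - 41*(-35))) - 555 = (-2233 + (1 + 1225 + 1435)) - 555 = (-2233 + 2661) - 555 = 428 - 555 = -127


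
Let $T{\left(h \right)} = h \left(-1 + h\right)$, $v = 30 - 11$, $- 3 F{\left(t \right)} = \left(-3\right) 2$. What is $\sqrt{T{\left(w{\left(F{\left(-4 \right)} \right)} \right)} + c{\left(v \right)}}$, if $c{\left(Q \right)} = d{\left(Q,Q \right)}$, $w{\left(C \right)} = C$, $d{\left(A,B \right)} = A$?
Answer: $\sqrt{21} \approx 4.5826$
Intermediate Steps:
$F{\left(t \right)} = 2$ ($F{\left(t \right)} = - \frac{\left(-3\right) 2}{3} = \left(- \frac{1}{3}\right) \left(-6\right) = 2$)
$v = 19$
$c{\left(Q \right)} = Q$
$\sqrt{T{\left(w{\left(F{\left(-4 \right)} \right)} \right)} + c{\left(v \right)}} = \sqrt{2 \left(-1 + 2\right) + 19} = \sqrt{2 \cdot 1 + 19} = \sqrt{2 + 19} = \sqrt{21}$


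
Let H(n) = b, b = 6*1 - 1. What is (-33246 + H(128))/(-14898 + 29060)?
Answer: -33241/14162 ≈ -2.3472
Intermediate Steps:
b = 5 (b = 6 - 1 = 5)
H(n) = 5
(-33246 + H(128))/(-14898 + 29060) = (-33246 + 5)/(-14898 + 29060) = -33241/14162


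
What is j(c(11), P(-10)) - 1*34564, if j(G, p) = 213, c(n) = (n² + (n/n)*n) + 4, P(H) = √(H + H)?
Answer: -34351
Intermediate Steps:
P(H) = √2*√H (P(H) = √(2*H) = √2*√H)
c(n) = 4 + n + n² (c(n) = (n² + 1*n) + 4 = (n² + n) + 4 = (n + n²) + 4 = 4 + n + n²)
j(c(11), P(-10)) - 1*34564 = 213 - 1*34564 = 213 - 34564 = -34351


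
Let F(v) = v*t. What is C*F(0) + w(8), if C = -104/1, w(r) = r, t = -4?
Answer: 8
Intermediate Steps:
F(v) = -4*v (F(v) = v*(-4) = -4*v)
C = -104 (C = -104*1 = -104)
C*F(0) + w(8) = -(-416)*0 + 8 = -104*0 + 8 = 0 + 8 = 8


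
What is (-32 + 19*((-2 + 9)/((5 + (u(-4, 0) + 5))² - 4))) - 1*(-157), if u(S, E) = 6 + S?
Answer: 2519/20 ≈ 125.95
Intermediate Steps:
(-32 + 19*((-2 + 9)/((5 + (u(-4, 0) + 5))² - 4))) - 1*(-157) = (-32 + 19*((-2 + 9)/((5 + ((6 - 4) + 5))² - 4))) - 1*(-157) = (-32 + 19*(7/((5 + (2 + 5))² - 4))) + 157 = (-32 + 19*(7/((5 + 7)² - 4))) + 157 = (-32 + 19*(7/(12² - 4))) + 157 = (-32 + 19*(7/(144 - 4))) + 157 = (-32 + 19*(7/140)) + 157 = (-32 + 19*(7*(1/140))) + 157 = (-32 + 19*(1/20)) + 157 = (-32 + 19/20) + 157 = -621/20 + 157 = 2519/20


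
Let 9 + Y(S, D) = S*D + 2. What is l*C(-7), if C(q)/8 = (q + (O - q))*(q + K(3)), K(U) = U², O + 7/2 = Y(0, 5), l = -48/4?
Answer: 2016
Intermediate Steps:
l = -12 (l = -48*¼ = -12)
Y(S, D) = -7 + D*S (Y(S, D) = -9 + (S*D + 2) = -9 + (D*S + 2) = -9 + (2 + D*S) = -7 + D*S)
O = -21/2 (O = -7/2 + (-7 + 5*0) = -7/2 + (-7 + 0) = -7/2 - 7 = -21/2 ≈ -10.500)
C(q) = -756 - 84*q (C(q) = 8*((q + (-21/2 - q))*(q + 3²)) = 8*(-21*(q + 9)/2) = 8*(-21*(9 + q)/2) = 8*(-189/2 - 21*q/2) = -756 - 84*q)
l*C(-7) = -12*(-756 - 84*(-7)) = -12*(-756 + 588) = -12*(-168) = 2016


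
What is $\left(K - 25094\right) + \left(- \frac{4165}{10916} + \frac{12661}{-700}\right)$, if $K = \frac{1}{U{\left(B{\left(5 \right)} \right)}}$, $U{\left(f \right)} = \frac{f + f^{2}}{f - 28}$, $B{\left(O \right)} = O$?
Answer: $- \frac{71960720261}{2865450} \approx -25113.0$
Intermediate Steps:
$U{\left(f \right)} = \frac{f + f^{2}}{-28 + f}$
$K = - \frac{23}{30}$ ($K = \frac{1}{5 \frac{1}{-28 + 5} \left(1 + 5\right)} = \frac{1}{5 \frac{1}{-23} \cdot 6} = \frac{1}{5 \left(- \frac{1}{23}\right) 6} = \frac{1}{- \frac{30}{23}} = - \frac{23}{30} \approx -0.76667$)
$\left(K - 25094\right) + \left(- \frac{4165}{10916} + \frac{12661}{-700}\right) = \left(- \frac{23}{30} - 25094\right) + \left(- \frac{4165}{10916} + \frac{12661}{-700}\right) = - \frac{752843}{30} + \left(\left(-4165\right) \frac{1}{10916} + 12661 \left(- \frac{1}{700}\right)\right) = - \frac{752843}{30} - \frac{8820186}{477575} = - \frac{71960720261}{2865450}$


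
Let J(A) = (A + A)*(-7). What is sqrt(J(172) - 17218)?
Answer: I*sqrt(19626) ≈ 140.09*I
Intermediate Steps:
J(A) = -14*A (J(A) = (2*A)*(-7) = -14*A)
sqrt(J(172) - 17218) = sqrt(-14*172 - 17218) = sqrt(-2408 - 17218) = sqrt(-19626) = I*sqrt(19626)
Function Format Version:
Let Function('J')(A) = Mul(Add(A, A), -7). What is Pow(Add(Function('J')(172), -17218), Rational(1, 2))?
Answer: Mul(I, Pow(19626, Rational(1, 2))) ≈ Mul(140.09, I)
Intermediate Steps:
Function('J')(A) = Mul(-14, A) (Function('J')(A) = Mul(Mul(2, A), -7) = Mul(-14, A))
Pow(Add(Function('J')(172), -17218), Rational(1, 2)) = Pow(Add(Mul(-14, 172), -17218), Rational(1, 2)) = Pow(Add(-2408, -17218), Rational(1, 2)) = Pow(-19626, Rational(1, 2)) = Mul(I, Pow(19626, Rational(1, 2)))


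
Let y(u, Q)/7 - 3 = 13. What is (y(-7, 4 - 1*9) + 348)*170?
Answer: 78200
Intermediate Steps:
y(u, Q) = 112 (y(u, Q) = 21 + 7*13 = 21 + 91 = 112)
(y(-7, 4 - 1*9) + 348)*170 = (112 + 348)*170 = 460*170 = 78200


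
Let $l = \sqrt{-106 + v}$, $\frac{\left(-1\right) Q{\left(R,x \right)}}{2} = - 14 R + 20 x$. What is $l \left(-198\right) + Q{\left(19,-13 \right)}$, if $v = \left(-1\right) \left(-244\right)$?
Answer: $1052 - 198 \sqrt{138} \approx -1274.0$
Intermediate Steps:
$v = 244$
$Q{\left(R,x \right)} = - 40 x + 28 R$ ($Q{\left(R,x \right)} = - 2 \left(- 14 R + 20 x\right) = - 40 x + 28 R$)
$l = \sqrt{138}$ ($l = \sqrt{-106 + 244} = \sqrt{138} \approx 11.747$)
$l \left(-198\right) + Q{\left(19,-13 \right)} = \sqrt{138} \left(-198\right) + \left(\left(-40\right) \left(-13\right) + 28 \cdot 19\right) = - 198 \sqrt{138} + \left(520 + 532\right) = - 198 \sqrt{138} + 1052 = 1052 - 198 \sqrt{138}$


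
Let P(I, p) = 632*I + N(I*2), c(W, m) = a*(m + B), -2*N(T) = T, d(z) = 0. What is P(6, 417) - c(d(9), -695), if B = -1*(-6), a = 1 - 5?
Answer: 1030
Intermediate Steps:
a = -4
N(T) = -T/2
B = 6
c(W, m) = -24 - 4*m (c(W, m) = -4*(m + 6) = -4*(6 + m) = -24 - 4*m)
P(I, p) = 631*I (P(I, p) = 632*I - I*2/2 = 632*I - I = 631*I)
P(6, 417) - c(d(9), -695) = 631*6 - (-24 - 4*(-695)) = 3786 - (-24 + 2780) = 3786 - 1*2756 = 3786 - 2756 = 1030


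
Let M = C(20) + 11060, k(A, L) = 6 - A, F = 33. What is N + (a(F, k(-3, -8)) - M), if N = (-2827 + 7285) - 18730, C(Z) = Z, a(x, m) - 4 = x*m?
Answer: -25051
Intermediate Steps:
a(x, m) = 4 + m*x (a(x, m) = 4 + x*m = 4 + m*x)
N = -14272 (N = 4458 - 18730 = -14272)
M = 11080 (M = 20 + 11060 = 11080)
N + (a(F, k(-3, -8)) - M) = -14272 + ((4 + (6 - 1*(-3))*33) - 1*11080) = -14272 + ((4 + (6 + 3)*33) - 11080) = -14272 + ((4 + 9*33) - 11080) = -14272 + ((4 + 297) - 11080) = -14272 + (301 - 11080) = -14272 - 10779 = -25051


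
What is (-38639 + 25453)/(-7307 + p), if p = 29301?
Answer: -6593/10997 ≈ -0.59953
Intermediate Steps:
(-38639 + 25453)/(-7307 + p) = (-38639 + 25453)/(-7307 + 29301) = -13186/21994 = -13186*1/21994 = -6593/10997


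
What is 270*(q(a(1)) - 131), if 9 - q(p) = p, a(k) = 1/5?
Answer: -32994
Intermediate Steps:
a(k) = ⅕
q(p) = 9 - p
270*(q(a(1)) - 131) = 270*((9 - 1*⅕) - 131) = 270*((9 - ⅕) - 131) = 270*(44/5 - 131) = 270*(-611/5) = -32994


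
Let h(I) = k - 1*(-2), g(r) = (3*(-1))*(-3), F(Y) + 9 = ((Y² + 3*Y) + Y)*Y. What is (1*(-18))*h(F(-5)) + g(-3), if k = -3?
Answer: 27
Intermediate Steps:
F(Y) = -9 + Y*(Y² + 4*Y) (F(Y) = -9 + ((Y² + 3*Y) + Y)*Y = -9 + (Y² + 4*Y)*Y = -9 + Y*(Y² + 4*Y))
g(r) = 9 (g(r) = -3*(-3) = 9)
h(I) = -1 (h(I) = -3 - 1*(-2) = -3 + 2 = -1)
(1*(-18))*h(F(-5)) + g(-3) = (1*(-18))*(-1) + 9 = -18*(-1) + 9 = 18 + 9 = 27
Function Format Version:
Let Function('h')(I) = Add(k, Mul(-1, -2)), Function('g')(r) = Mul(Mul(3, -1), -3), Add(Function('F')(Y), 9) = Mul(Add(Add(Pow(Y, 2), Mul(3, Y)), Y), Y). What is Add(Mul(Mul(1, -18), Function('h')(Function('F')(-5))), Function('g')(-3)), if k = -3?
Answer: 27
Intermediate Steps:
Function('F')(Y) = Add(-9, Mul(Y, Add(Pow(Y, 2), Mul(4, Y)))) (Function('F')(Y) = Add(-9, Mul(Add(Add(Pow(Y, 2), Mul(3, Y)), Y), Y)) = Add(-9, Mul(Add(Pow(Y, 2), Mul(4, Y)), Y)) = Add(-9, Mul(Y, Add(Pow(Y, 2), Mul(4, Y)))))
Function('g')(r) = 9 (Function('g')(r) = Mul(-3, -3) = 9)
Function('h')(I) = -1 (Function('h')(I) = Add(-3, Mul(-1, -2)) = Add(-3, 2) = -1)
Add(Mul(Mul(1, -18), Function('h')(Function('F')(-5))), Function('g')(-3)) = Add(Mul(Mul(1, -18), -1), 9) = Add(Mul(-18, -1), 9) = Add(18, 9) = 27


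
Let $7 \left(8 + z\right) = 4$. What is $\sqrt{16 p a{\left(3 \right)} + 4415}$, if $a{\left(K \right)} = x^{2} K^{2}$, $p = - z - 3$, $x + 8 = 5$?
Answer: $\frac{\sqrt{497567}}{7} \approx 100.77$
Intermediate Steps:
$z = - \frac{52}{7}$ ($z = -8 + \frac{1}{7} \cdot 4 = -8 + \frac{4}{7} = - \frac{52}{7} \approx -7.4286$)
$x = -3$ ($x = -8 + 5 = -3$)
$p = \frac{31}{7}$ ($p = \left(-1\right) \left(- \frac{52}{7}\right) - 3 = \frac{52}{7} - 3 = \frac{31}{7} \approx 4.4286$)
$a{\left(K \right)} = 9 K^{2}$ ($a{\left(K \right)} = \left(-3\right)^{2} K^{2} = 9 K^{2}$)
$\sqrt{16 p a{\left(3 \right)} + 4415} = \sqrt{16 \cdot \frac{31}{7} \cdot 9 \cdot 3^{2} + 4415} = \sqrt{\frac{496 \cdot 9 \cdot 9}{7} + 4415} = \sqrt{\frac{496}{7} \cdot 81 + 4415} = \sqrt{\frac{40176}{7} + 4415} = \sqrt{\frac{71081}{7}} = \frac{\sqrt{497567}}{7}$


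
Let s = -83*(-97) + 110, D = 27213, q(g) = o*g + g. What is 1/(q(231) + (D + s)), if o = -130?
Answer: 1/5575 ≈ 0.00017937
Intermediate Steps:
q(g) = -129*g (q(g) = -130*g + g = -129*g)
s = 8161 (s = 8051 + 110 = 8161)
1/(q(231) + (D + s)) = 1/(-129*231 + (27213 + 8161)) = 1/(-29799 + 35374) = 1/5575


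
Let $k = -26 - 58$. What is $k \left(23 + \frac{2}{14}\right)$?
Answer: $-1944$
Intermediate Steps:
$k = -84$
$k \left(23 + \frac{2}{14}\right) = - 84 \left(23 + \frac{2}{14}\right) = - 84 \left(23 + 2 \cdot \frac{1}{14}\right) = - 84 \left(23 + \frac{1}{7}\right) = \left(-84\right) \frac{162}{7} = -1944$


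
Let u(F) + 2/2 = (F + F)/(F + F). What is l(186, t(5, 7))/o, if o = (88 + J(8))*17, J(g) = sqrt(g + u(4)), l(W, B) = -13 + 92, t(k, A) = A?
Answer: 869/16439 - 79*sqrt(2)/65756 ≈ 0.051163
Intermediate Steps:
l(W, B) = 79
u(F) = 0 (u(F) = -1 + (F + F)/(F + F) = -1 + (2*F)/((2*F)) = -1 + (2*F)*(1/(2*F)) = -1 + 1 = 0)
J(g) = sqrt(g) (J(g) = sqrt(g + 0) = sqrt(g))
o = 1496 + 34*sqrt(2) (o = (88 + sqrt(8))*17 = (88 + 2*sqrt(2))*17 = 1496 + 34*sqrt(2) ≈ 1544.1)
l(186, t(5, 7))/o = 79/(1496 + 34*sqrt(2))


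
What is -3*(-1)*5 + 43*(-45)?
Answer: -1920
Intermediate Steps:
-3*(-1)*5 + 43*(-45) = 3*5 - 1935 = 15 - 1935 = -1920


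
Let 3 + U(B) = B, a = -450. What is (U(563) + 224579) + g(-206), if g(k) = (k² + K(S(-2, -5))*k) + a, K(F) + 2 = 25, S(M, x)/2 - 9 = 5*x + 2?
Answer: 262387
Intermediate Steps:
S(M, x) = 22 + 10*x (S(M, x) = 18 + 2*(5*x + 2) = 18 + 2*(2 + 5*x) = 18 + (4 + 10*x) = 22 + 10*x)
K(F) = 23 (K(F) = -2 + 25 = 23)
U(B) = -3 + B
g(k) = -450 + k² + 23*k (g(k) = (k² + 23*k) - 450 = -450 + k² + 23*k)
(U(563) + 224579) + g(-206) = ((-3 + 563) + 224579) + (-450 + (-206)² + 23*(-206)) = (560 + 224579) + (-450 + 42436 - 4738) = 225139 + 37248 = 262387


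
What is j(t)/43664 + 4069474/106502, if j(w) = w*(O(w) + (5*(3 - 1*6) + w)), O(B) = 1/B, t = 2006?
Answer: 301526428065/2325151664 ≈ 129.68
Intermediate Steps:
j(w) = w*(-15 + w + 1/w) (j(w) = w*(1/w + (5*(3 - 1*6) + w)) = w*(1/w + (5*(3 - 6) + w)) = w*(1/w + (5*(-3) + w)) = w*(1/w + (-15 + w)) = w*(-15 + w + 1/w))
j(t)/43664 + 4069474/106502 = (1 + 2006*(-15 + 2006))/43664 + 4069474/106502 = (1 + 2006*1991)*(1/43664) + 4069474*(1/106502) = (1 + 3993946)*(1/43664) + 2034737/53251 = 3993947*(1/43664) + 2034737/53251 = 3993947/43664 + 2034737/53251 = 301526428065/2325151664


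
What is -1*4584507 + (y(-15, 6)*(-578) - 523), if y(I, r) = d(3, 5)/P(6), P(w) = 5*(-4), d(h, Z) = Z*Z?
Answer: -9168615/2 ≈ -4.5843e+6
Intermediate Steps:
d(h, Z) = Z²
P(w) = -20
y(I, r) = -5/4 (y(I, r) = 5²/(-20) = 25*(-1/20) = -5/4)
-1*4584507 + (y(-15, 6)*(-578) - 523) = -1*4584507 + (-5/4*(-578) - 523) = -4584507 + (1445/2 - 523) = -4584507 + 399/2 = -9168615/2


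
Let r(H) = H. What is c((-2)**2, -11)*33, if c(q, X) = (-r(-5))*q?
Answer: 660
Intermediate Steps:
c(q, X) = 5*q (c(q, X) = (-1*(-5))*q = 5*q)
c((-2)**2, -11)*33 = (5*(-2)**2)*33 = (5*4)*33 = 20*33 = 660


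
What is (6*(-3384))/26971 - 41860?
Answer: -1129026364/26971 ≈ -41861.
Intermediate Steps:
(6*(-3384))/26971 - 41860 = -20304*1/26971 - 41860 = -20304/26971 - 41860 = -1129026364/26971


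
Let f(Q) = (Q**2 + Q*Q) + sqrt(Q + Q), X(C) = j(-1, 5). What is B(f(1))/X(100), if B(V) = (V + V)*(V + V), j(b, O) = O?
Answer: 24/5 + 16*sqrt(2)/5 ≈ 9.3255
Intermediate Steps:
X(C) = 5
f(Q) = 2*Q**2 + sqrt(2)*sqrt(Q) (f(Q) = (Q**2 + Q**2) + sqrt(2*Q) = 2*Q**2 + sqrt(2)*sqrt(Q))
B(V) = 4*V**2 (B(V) = (2*V)*(2*V) = 4*V**2)
B(f(1))/X(100) = (4*(2*1**2 + sqrt(2)*sqrt(1))**2)/5 = (4*(2*1 + sqrt(2)*1)**2)*(1/5) = (4*(2 + sqrt(2))**2)*(1/5) = 4*(2 + sqrt(2))**2/5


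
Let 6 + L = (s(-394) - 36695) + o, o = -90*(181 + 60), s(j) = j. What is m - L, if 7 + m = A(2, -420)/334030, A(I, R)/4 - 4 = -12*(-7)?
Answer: 9816807846/167015 ≈ 58778.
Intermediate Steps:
A(I, R) = 352 (A(I, R) = 16 + 4*(-12*(-7)) = 16 + 4*84 = 16 + 336 = 352)
o = -21690 (o = -90*241 = -21690)
L = -58785 (L = -6 + ((-394 - 36695) - 21690) = -6 + (-37089 - 21690) = -6 - 58779 = -58785)
m = -1168929/167015 (m = -7 + 352/334030 = -7 + 352*(1/334030) = -7 + 176/167015 = -1168929/167015 ≈ -6.9989)
m - L = -1168929/167015 - 1*(-58785) = -1168929/167015 + 58785 = 9816807846/167015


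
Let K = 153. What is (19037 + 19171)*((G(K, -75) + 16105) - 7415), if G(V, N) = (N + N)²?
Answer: 1191707520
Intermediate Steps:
G(V, N) = 4*N² (G(V, N) = (2*N)² = 4*N²)
(19037 + 19171)*((G(K, -75) + 16105) - 7415) = (19037 + 19171)*((4*(-75)² + 16105) - 7415) = 38208*((4*5625 + 16105) - 7415) = 38208*((22500 + 16105) - 7415) = 38208*(38605 - 7415) = 38208*31190 = 1191707520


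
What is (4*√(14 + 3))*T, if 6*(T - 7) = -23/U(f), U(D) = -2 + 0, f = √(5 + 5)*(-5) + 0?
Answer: 107*√17/3 ≈ 147.06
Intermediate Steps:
f = -5*√10 (f = √10*(-5) + 0 = -5*√10 + 0 = -5*√10 ≈ -15.811)
U(D) = -2
T = 107/12 (T = 7 + (-23/(-2))/6 = 7 + (-23*(-½))/6 = 7 + (⅙)*(23/2) = 7 + 23/12 = 107/12 ≈ 8.9167)
(4*√(14 + 3))*T = (4*√(14 + 3))*(107/12) = (4*√17)*(107/12) = 107*√17/3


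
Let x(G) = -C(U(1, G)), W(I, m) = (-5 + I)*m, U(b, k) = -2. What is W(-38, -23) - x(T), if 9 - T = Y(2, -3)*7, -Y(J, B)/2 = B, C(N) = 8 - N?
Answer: 999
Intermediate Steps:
Y(J, B) = -2*B
W(I, m) = m*(-5 + I)
T = -33 (T = 9 - (-2*(-3))*7 = 9 - 6*7 = 9 - 1*42 = 9 - 42 = -33)
x(G) = -10 (x(G) = -(8 - 1*(-2)) = -(8 + 2) = -1*10 = -10)
W(-38, -23) - x(T) = -23*(-5 - 38) - 1*(-10) = -23*(-43) + 10 = 989 + 10 = 999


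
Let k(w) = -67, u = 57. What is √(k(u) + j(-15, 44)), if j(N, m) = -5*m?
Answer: I*√287 ≈ 16.941*I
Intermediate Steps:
√(k(u) + j(-15, 44)) = √(-67 - 5*44) = √(-67 - 220) = √(-287) = I*√287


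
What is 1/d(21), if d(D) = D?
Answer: 1/21 ≈ 0.047619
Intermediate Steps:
1/d(21) = 1/21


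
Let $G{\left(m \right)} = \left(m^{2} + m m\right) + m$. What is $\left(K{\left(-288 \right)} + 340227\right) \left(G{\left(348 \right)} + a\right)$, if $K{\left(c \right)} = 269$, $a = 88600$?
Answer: $112757293376$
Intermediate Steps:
$G{\left(m \right)} = m + 2 m^{2}$ ($G{\left(m \right)} = \left(m^{2} + m^{2}\right) + m = 2 m^{2} + m = m + 2 m^{2}$)
$\left(K{\left(-288 \right)} + 340227\right) \left(G{\left(348 \right)} + a\right) = \left(269 + 340227\right) \left(348 \left(1 + 2 \cdot 348\right) + 88600\right) = 340496 \left(348 \left(1 + 696\right) + 88600\right) = 340496 \left(348 \cdot 697 + 88600\right) = 340496 \left(242556 + 88600\right) = 340496 \cdot 331156 = 112757293376$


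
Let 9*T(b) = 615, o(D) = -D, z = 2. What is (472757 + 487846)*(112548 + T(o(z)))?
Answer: 108179587649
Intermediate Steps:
T(b) = 205/3 (T(b) = (⅑)*615 = 205/3)
(472757 + 487846)*(112548 + T(o(z))) = (472757 + 487846)*(112548 + 205/3) = 960603*(337849/3) = 108179587649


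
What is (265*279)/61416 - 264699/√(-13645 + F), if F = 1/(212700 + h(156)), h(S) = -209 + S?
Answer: 8215/6824 + 88233*I*√617009797267158/967189438 ≈ 1.2038 + 2266.0*I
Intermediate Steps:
F = 1/212647 (F = 1/(212700 + (-209 + 156)) = 1/(212700 - 53) = 1/212647 ≈ 4.7026e-6)
(265*279)/61416 - 264699/√(-13645 + F) = (265*279)/61416 - 264699/√(-13645 + 1/212647) = 73935*(1/61416) - 264699*(-I*√617009797267158/2901568314) = 8215/6824 - 264699*(-I*√617009797267158/2901568314) = 8215/6824 - (-88233)*I*√617009797267158/967189438 = 8215/6824 + 88233*I*√617009797267158/967189438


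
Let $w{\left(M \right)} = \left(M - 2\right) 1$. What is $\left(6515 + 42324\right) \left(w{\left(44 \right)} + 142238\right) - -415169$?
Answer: $6949228089$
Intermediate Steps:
$w{\left(M \right)} = -2 + M$ ($w{\left(M \right)} = \left(-2 + M\right) 1 = -2 + M$)
$\left(6515 + 42324\right) \left(w{\left(44 \right)} + 142238\right) - -415169 = \left(6515 + 42324\right) \left(\left(-2 + 44\right) + 142238\right) - -415169 = 48839 \left(42 + 142238\right) + 415169 = 48839 \cdot 142280 + 415169 = 6948812920 + 415169 = 6949228089$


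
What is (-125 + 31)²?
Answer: 8836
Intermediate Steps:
(-125 + 31)² = (-94)² = 8836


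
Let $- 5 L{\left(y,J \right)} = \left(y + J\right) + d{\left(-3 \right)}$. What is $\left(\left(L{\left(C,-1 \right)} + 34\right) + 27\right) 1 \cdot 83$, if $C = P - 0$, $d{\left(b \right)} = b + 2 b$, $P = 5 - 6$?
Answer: $\frac{26228}{5} \approx 5245.6$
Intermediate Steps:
$P = -1$ ($P = 5 - 6 = -1$)
$d{\left(b \right)} = 3 b$
$C = -1$ ($C = -1 - 0 = -1 + 0 = -1$)
$L{\left(y,J \right)} = \frac{9}{5} - \frac{J}{5} - \frac{y}{5}$ ($L{\left(y,J \right)} = - \frac{\left(y + J\right) + 3 \left(-3\right)}{5} = - \frac{\left(J + y\right) - 9}{5} = - \frac{-9 + J + y}{5} = \frac{9}{5} - \frac{J}{5} - \frac{y}{5}$)
$\left(\left(L{\left(C,-1 \right)} + 34\right) + 27\right) 1 \cdot 83 = \left(\left(\left(\frac{9}{5} - - \frac{1}{5} - - \frac{1}{5}\right) + 34\right) + 27\right) 1 \cdot 83 = \left(\left(\left(\frac{9}{5} + \frac{1}{5} + \frac{1}{5}\right) + 34\right) + 27\right) 1 \cdot 83 = \left(\left(\frac{11}{5} + 34\right) + 27\right) 1 \cdot 83 = \left(\frac{181}{5} + 27\right) 1 \cdot 83 = \frac{316}{5} \cdot 1 \cdot 83 = \frac{316}{5} \cdot 83 = \frac{26228}{5}$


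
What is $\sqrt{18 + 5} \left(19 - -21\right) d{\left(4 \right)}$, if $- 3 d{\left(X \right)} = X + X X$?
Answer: $- \frac{800 \sqrt{23}}{3} \approx -1278.9$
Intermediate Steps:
$d{\left(X \right)} = - \frac{X}{3} - \frac{X^{2}}{3}$ ($d{\left(X \right)} = - \frac{X + X X}{3} = - \frac{X + X^{2}}{3} = - \frac{X}{3} - \frac{X^{2}}{3}$)
$\sqrt{18 + 5} \left(19 - -21\right) d{\left(4 \right)} = \sqrt{18 + 5} \left(19 - -21\right) \left(\left(- \frac{1}{3}\right) 4 \left(1 + 4\right)\right) = \sqrt{23} \left(19 + 21\right) \left(\left(- \frac{1}{3}\right) 4 \cdot 5\right) = \sqrt{23} \cdot 40 \left(- \frac{20}{3}\right) = 40 \sqrt{23} \left(- \frac{20}{3}\right) = - \frac{800 \sqrt{23}}{3}$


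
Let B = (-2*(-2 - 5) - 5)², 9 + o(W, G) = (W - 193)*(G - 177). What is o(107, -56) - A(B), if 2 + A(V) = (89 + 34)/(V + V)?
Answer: 1081633/54 ≈ 20030.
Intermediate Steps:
o(W, G) = -9 + (-193 + W)*(-177 + G) (o(W, G) = -9 + (W - 193)*(G - 177) = -9 + (-193 + W)*(-177 + G))
B = 81 (B = (-2*(-7) - 5)² = (14 - 5)² = 9² = 81)
A(V) = -2 + 123/(2*V) (A(V) = -2 + (89 + 34)/(V + V) = -2 + 123/((2*V)) = -2 + 123*(1/(2*V)) = -2 + 123/(2*V))
o(107, -56) - A(B) = (34152 - 193*(-56) - 177*107 - 56*107) - (-2 + (123/2)/81) = (34152 + 10808 - 18939 - 5992) - (-2 + (123/2)*(1/81)) = 20029 - (-2 + 41/54) = 20029 - 1*(-67/54) = 20029 + 67/54 = 1081633/54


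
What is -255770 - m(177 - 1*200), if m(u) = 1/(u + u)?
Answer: -11765419/46 ≈ -2.5577e+5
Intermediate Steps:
m(u) = 1/(2*u)
-255770 - m(177 - 1*200) = -255770 - 1/(2*(177 - 1*200)) = -255770 - 1/(2*(177 - 200)) = -255770 - 1/(2*(-23)) = -255770 - (-1)/(2*23) = -255770 - 1*(-1/46) = -255770 + 1/46 = -11765419/46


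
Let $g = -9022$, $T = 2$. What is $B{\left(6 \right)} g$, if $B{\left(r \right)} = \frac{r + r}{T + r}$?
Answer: $-13533$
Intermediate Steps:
$B{\left(r \right)} = \frac{2 r}{2 + r}$ ($B{\left(r \right)} = \frac{r + r}{2 + r} = \frac{2 r}{2 + r}$)
$B{\left(6 \right)} g = 2 \cdot 6 \frac{1}{2 + 6} \left(-9022\right) = 2 \cdot 6 \cdot \frac{1}{8} \left(-9022\right) = \frac{3}{2} \left(-9022\right) = -13533$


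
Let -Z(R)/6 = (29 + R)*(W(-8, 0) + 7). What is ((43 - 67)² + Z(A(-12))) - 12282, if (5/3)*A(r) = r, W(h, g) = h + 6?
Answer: -12360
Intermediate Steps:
W(h, g) = 6 + h
A(r) = 3*r/5
Z(R) = -870 - 30*R (Z(R) = -6*(29 + R)*((6 - 8) + 7) = -6*(29 + R)*(-2 + 7) = -6*(29 + R)*5 = -6*(145 + 5*R) = -870 - 30*R)
((43 - 67)² + Z(A(-12))) - 12282 = ((43 - 67)² + (-870 - 18*(-12))) - 12282 = ((-24)² + (-870 - 30*(-36/5))) - 12282 = (576 + (-870 + 216)) - 12282 = (576 - 654) - 12282 = -78 - 12282 = -12360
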